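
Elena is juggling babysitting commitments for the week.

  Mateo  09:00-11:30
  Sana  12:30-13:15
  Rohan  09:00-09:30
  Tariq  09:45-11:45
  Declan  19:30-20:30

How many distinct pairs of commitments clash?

Sorted by start: Rohan, Mateo, Tariq, Sana, Declan.
Mateo starts before Rohan ends → Rohan and Mateo overlap.
Tariq starts after Rohan ends; Rohan is clear from here.
Tariq starts before Mateo ends → Mateo and Tariq overlap.
Sana starts after Mateo ends; Mateo is clear from here.
Sana starts after Tariq ends; Tariq is clear from here.
Declan starts after Sana ends.
Overlapping pairs: Mateo & Rohan, Mateo & Tariq — 2 in total.

2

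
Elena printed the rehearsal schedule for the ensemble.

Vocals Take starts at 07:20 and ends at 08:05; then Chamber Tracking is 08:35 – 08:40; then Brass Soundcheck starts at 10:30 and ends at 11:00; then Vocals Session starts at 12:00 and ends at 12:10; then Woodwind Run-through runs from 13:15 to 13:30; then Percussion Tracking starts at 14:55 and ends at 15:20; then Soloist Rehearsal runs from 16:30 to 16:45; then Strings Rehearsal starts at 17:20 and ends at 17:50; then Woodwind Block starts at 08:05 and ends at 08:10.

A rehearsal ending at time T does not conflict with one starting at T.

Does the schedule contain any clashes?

No

Sorted by start: Vocals Take, Woodwind Block, Chamber Tracking, Brass Soundcheck, Vocals Session, Woodwind Run-through, Percussion Tracking, Soloist Rehearsal, Strings Rehearsal.
Woodwind Block starts exactly when Vocals Take ends (back-to-back, no overlap) — done with Vocals Take.
Chamber Tracking starts after Woodwind Block ends — done with Woodwind Block.
Brass Soundcheck starts after Chamber Tracking ends — done with Chamber Tracking.
Vocals Session starts after Brass Soundcheck ends — done with Brass Soundcheck.
Woodwind Run-through starts after Vocals Session ends — done with Vocals Session.
Percussion Tracking starts after Woodwind Run-through ends — done with Woodwind Run-through.
Soloist Rehearsal starts after Percussion Tracking ends — done with Percussion Tracking.
Strings Rehearsal starts after Soloist Rehearsal ends.
Every pair is clear; the schedule has no overlaps.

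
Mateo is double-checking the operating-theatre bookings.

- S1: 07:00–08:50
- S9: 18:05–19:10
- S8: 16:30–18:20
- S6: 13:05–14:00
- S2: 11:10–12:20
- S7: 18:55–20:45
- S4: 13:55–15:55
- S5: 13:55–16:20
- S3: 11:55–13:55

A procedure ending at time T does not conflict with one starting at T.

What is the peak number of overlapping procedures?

3

Sweep the timeline, counting +1 at each start and −1 at each end (ends before starts at a tie):
07:00 start S1 → 1
08:50 end S1 → 0
11:10 start S2 → 1
11:55 start S3 → 2
12:20 end S2 → 1
13:05 start S6 → 2
13:55 end S3 → 1
13:55 start S4 → 2
13:55 start S5 → 3
14:00 end S6 → 2
15:55 end S4 → 1
16:20 end S5 → 0
16:30 start S8 → 1
18:05 start S9 → 2
18:20 end S8 → 1
18:55 start S7 → 2
19:10 end S9 → 1
20:45 end S7 → 0
Peak is 3, at 13:55 (S4, S5, S6).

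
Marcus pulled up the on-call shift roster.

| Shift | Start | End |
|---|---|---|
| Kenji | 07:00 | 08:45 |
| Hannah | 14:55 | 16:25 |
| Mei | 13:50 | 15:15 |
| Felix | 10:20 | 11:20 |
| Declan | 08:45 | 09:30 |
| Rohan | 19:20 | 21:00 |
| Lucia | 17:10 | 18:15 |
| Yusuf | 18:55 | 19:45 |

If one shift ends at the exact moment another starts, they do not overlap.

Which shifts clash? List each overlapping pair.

Sorted by start: Kenji, Declan, Felix, Mei, Hannah, Lucia, Yusuf, Rohan.
Declan starts exactly when Kenji ends (back-to-back, no overlap); Kenji is clear from here.
Felix starts after Declan ends; Declan is clear from here.
Mei starts after Felix ends; Felix is clear from here.
Hannah starts before Mei ends → Mei and Hannah overlap.
Lucia starts after Mei ends; Mei is clear from here.
Lucia starts after Hannah ends; Hannah is clear from here.
Yusuf starts after Lucia ends; Lucia is clear from here.
Rohan starts before Yusuf ends → Yusuf and Rohan overlap.

Hannah & Mei, Rohan & Yusuf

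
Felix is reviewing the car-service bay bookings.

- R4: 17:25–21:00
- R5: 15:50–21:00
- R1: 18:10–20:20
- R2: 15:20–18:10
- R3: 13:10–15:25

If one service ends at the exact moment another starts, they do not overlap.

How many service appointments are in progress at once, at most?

3

Sort all start/end points and keep a running count:
13:10 start R3 → 1
15:20 start R2 → 2
15:25 end R3 → 1
15:50 start R5 → 2
17:25 start R4 → 3
18:10 end R2 → 2
18:10 start R1 → 3
20:20 end R1 → 2
21:00 end R4 → 1
21:00 end R5 → 0
Peak is 3, at 17:25 (R2, R4, R5).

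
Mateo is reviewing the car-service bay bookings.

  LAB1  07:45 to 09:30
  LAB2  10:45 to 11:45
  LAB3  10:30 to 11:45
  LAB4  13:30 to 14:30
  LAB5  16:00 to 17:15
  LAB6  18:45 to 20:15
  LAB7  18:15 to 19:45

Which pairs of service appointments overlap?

Two intervals overlap when each starts before the other ends.
Sorted by start: LAB1, LAB3, LAB2, LAB4, LAB5, LAB7, LAB6.
LAB3 starts after LAB1 ends, so nothing later overlaps LAB1 either.
LAB2 starts before LAB3 ends → LAB3 and LAB2 overlap.
LAB4 starts after LAB3 ends, so nothing later overlaps LAB3 either.
LAB4 starts after LAB2 ends, so nothing later overlaps LAB2 either.
LAB5 starts after LAB4 ends, so nothing later overlaps LAB4 either.
LAB7 starts after LAB5 ends, so nothing later overlaps LAB5 either.
LAB6 starts before LAB7 ends → LAB7 and LAB6 overlap.

LAB2 & LAB3, LAB6 & LAB7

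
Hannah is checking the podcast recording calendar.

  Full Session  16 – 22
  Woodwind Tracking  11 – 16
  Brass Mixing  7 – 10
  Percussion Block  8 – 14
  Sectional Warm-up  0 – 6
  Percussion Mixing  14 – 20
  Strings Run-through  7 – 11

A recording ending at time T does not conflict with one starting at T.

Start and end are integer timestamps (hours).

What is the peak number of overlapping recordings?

3

Sort all start/end points and keep a running count:
0 start Sectional Warm-up → 1
6 end Sectional Warm-up → 0
7 start Brass Mixing → 1
7 start Strings Run-through → 2
8 start Percussion Block → 3
10 end Brass Mixing → 2
11 end Strings Run-through → 1
11 start Woodwind Tracking → 2
14 end Percussion Block → 1
14 start Percussion Mixing → 2
16 end Woodwind Tracking → 1
16 start Full Session → 2
20 end Percussion Mixing → 1
22 end Full Session → 0
Peak is 3, at 8 (Brass Mixing, Percussion Block, Strings Run-through).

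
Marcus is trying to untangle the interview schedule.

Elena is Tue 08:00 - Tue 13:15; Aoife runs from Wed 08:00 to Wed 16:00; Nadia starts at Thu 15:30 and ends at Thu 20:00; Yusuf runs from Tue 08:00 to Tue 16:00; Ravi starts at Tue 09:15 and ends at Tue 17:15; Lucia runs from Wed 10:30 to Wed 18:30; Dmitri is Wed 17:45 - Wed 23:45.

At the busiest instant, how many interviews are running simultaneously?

Sweep the timeline, counting +1 at each start and −1 at each end (ends before starts at a tie):
Tue 08:00 start Elena → 1
Tue 08:00 start Yusuf → 2
Tue 09:15 start Ravi → 3
Tue 13:15 end Elena → 2
Tue 16:00 end Yusuf → 1
Tue 17:15 end Ravi → 0
Wed 08:00 start Aoife → 1
Wed 10:30 start Lucia → 2
Wed 16:00 end Aoife → 1
Wed 17:45 start Dmitri → 2
Wed 18:30 end Lucia → 1
Wed 23:45 end Dmitri → 0
Thu 15:30 start Nadia → 1
Thu 20:00 end Nadia → 0
Peak is 3, at Tue 09:15 (Elena, Ravi, Yusuf).

3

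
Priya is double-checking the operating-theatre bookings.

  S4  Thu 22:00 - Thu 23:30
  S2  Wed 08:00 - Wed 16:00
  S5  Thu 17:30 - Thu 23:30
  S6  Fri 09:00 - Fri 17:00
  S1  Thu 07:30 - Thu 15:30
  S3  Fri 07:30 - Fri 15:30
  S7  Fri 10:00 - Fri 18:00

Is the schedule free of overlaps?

Two intervals overlap when each starts before the other ends.
Sorted by start: S2, S1, S5, S4, S3, S6, S7.
S1 starts after S2 ends — done with S2.
S5 starts after S1 ends — done with S1.
S4 starts before S5 ends → S5 and S4 overlap.
That's a conflict, so the schedule is not conflict-free.

No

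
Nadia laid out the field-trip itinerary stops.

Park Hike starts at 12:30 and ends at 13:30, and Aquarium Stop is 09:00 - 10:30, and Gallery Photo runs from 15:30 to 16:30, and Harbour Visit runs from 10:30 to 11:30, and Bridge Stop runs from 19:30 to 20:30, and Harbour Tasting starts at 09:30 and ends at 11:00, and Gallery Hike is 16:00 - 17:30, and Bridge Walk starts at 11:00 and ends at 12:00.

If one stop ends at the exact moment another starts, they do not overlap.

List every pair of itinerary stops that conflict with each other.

Sorted by start: Aquarium Stop, Harbour Tasting, Harbour Visit, Bridge Walk, Park Hike, Gallery Photo, Gallery Hike, Bridge Stop.
Harbour Tasting starts before Aquarium Stop ends → Aquarium Stop and Harbour Tasting overlap.
Harbour Visit starts exactly when Aquarium Stop ends (back-to-back, no overlap) — done with Aquarium Stop.
Harbour Visit starts before Harbour Tasting ends → Harbour Tasting and Harbour Visit overlap.
Bridge Walk starts exactly when Harbour Tasting ends (back-to-back, no overlap) — done with Harbour Tasting.
Bridge Walk starts before Harbour Visit ends → Harbour Visit and Bridge Walk overlap.
Park Hike starts after Harbour Visit ends — done with Harbour Visit.
Park Hike starts after Bridge Walk ends — done with Bridge Walk.
Gallery Photo starts after Park Hike ends — done with Park Hike.
Gallery Hike starts before Gallery Photo ends → Gallery Photo and Gallery Hike overlap.
Bridge Stop starts after Gallery Photo ends.
Bridge Stop starts after Gallery Hike ends.

Aquarium Stop & Harbour Tasting, Bridge Walk & Harbour Visit, Gallery Hike & Gallery Photo, Harbour Tasting & Harbour Visit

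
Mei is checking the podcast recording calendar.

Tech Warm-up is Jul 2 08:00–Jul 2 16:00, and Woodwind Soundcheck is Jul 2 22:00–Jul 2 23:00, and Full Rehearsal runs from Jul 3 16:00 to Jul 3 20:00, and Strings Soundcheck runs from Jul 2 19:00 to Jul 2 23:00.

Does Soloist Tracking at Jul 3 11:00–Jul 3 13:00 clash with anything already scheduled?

No — it doesn't clash with anything

Tech Warm-up: ends Jul 2 16:00 at or before Soloist Tracking starts Jul 3 11:00 → clear.
Strings Soundcheck: ends Jul 2 23:00 at or before Soloist Tracking starts Jul 3 11:00 → clear.
Woodwind Soundcheck: ends Jul 2 23:00 at or before Soloist Tracking starts Jul 3 11:00 → clear.
Full Rehearsal: starts Jul 3 16:00 at or after Soloist Tracking ends Jul 3 13:00 → clear.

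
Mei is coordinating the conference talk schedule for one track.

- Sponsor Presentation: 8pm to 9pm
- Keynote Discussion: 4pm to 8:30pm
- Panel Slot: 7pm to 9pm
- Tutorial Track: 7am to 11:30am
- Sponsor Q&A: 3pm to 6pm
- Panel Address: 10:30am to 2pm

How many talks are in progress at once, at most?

Walk through starts and ends in time order (an end at T is processed before a start at T):
7am start Tutorial Track → 1
10:30am start Panel Address → 2
11:30am end Tutorial Track → 1
2pm end Panel Address → 0
3pm start Sponsor Q&A → 1
4pm start Keynote Discussion → 2
6pm end Sponsor Q&A → 1
7pm start Panel Slot → 2
8pm start Sponsor Presentation → 3
8:30pm end Keynote Discussion → 2
9pm end Panel Slot → 1
9pm end Sponsor Presentation → 0
Peak is 3, at 8pm (Keynote Discussion, Panel Slot, Sponsor Presentation).

3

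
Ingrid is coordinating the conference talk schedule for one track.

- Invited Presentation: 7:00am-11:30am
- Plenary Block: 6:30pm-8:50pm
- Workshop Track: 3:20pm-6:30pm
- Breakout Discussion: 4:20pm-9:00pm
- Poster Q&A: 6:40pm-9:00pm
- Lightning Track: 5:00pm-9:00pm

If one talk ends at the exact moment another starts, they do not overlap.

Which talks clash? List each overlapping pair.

Breakout Discussion & Lightning Track, Breakout Discussion & Plenary Block, Breakout Discussion & Poster Q&A, Breakout Discussion & Workshop Track, Lightning Track & Plenary Block, Lightning Track & Poster Q&A, Lightning Track & Workshop Track, Plenary Block & Poster Q&A

Sorted by start: Invited Presentation, Workshop Track, Breakout Discussion, Lightning Track, Plenary Block, Poster Q&A.
Workshop Track starts after Invited Presentation ends, so Invited Presentation has no further overlaps.
Breakout Discussion starts before Workshop Track ends → Workshop Track and Breakout Discussion overlap.
Lightning Track starts before Workshop Track ends → Workshop Track and Lightning Track overlap.
Plenary Block starts exactly when Workshop Track ends (back-to-back, no overlap), so Workshop Track has no further overlaps.
Lightning Track starts before Breakout Discussion ends → Breakout Discussion and Lightning Track overlap.
Plenary Block starts before Breakout Discussion ends → Breakout Discussion and Plenary Block overlap.
Poster Q&A starts before Breakout Discussion ends → Breakout Discussion and Poster Q&A overlap.
Plenary Block starts before Lightning Track ends → Lightning Track and Plenary Block overlap.
Poster Q&A starts before Lightning Track ends → Lightning Track and Poster Q&A overlap.
Poster Q&A starts before Plenary Block ends → Plenary Block and Poster Q&A overlap.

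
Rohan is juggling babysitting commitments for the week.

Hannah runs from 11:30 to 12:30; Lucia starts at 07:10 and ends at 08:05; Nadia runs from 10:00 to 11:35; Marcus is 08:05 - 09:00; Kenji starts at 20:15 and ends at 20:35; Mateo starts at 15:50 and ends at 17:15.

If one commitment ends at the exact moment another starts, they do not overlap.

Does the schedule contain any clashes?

Two intervals overlap when each starts before the other ends.
Sorted by start: Lucia, Marcus, Nadia, Hannah, Mateo, Kenji.
Marcus starts exactly when Lucia ends (back-to-back, no overlap), so Lucia has no further overlaps.
Nadia starts after Marcus ends, so Marcus has no further overlaps.
Hannah starts before Nadia ends → Nadia and Hannah overlap.
That's a conflict, so the schedule is not conflict-free.

Yes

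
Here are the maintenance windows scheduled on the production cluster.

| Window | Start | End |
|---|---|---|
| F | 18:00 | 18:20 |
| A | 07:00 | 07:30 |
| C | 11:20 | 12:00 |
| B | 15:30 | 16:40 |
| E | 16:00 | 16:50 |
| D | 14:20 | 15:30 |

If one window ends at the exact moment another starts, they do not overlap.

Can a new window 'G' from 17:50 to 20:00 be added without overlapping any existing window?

No — it overlaps F

A: ends 07:30 at or before G starts 17:50 → clear.
C: ends 12:00 at or before G starts 17:50 → clear.
D: ends 15:30 at or before G starts 17:50 → clear.
B: ends 16:40 at or before G starts 17:50 → clear.
E: ends 16:50 at or before G starts 17:50 → clear.
F: starts 18:00 before G ends 20:00, and ends 18:20 after G starts 17:50 → overlap.
G overlaps F.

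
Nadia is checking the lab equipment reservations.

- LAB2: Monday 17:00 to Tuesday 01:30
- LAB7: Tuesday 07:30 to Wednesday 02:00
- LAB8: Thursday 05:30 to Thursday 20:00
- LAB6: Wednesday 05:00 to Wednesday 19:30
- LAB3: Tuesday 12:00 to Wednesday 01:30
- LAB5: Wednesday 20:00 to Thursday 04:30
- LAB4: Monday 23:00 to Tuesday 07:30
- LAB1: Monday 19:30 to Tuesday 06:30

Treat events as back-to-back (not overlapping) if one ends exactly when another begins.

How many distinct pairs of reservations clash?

4

Sorted by start: LAB2, LAB1, LAB4, LAB7, LAB3, LAB6, LAB5, LAB8.
LAB1 starts before LAB2 ends → LAB2 and LAB1 overlap.
LAB4 starts before LAB2 ends → LAB2 and LAB4 overlap.
LAB7 starts after LAB2 ends, so nothing later overlaps LAB2 either.
LAB4 starts before LAB1 ends → LAB1 and LAB4 overlap.
LAB7 starts after LAB1 ends, so nothing later overlaps LAB1 either.
LAB7 starts exactly when LAB4 ends (back-to-back, no overlap), so nothing later overlaps LAB4 either.
LAB3 starts before LAB7 ends → LAB7 and LAB3 overlap.
LAB6 starts after LAB7 ends, so nothing later overlaps LAB7 either.
LAB6 starts after LAB3 ends, so nothing later overlaps LAB3 either.
LAB5 starts after LAB6 ends, so nothing later overlaps LAB6 either.
LAB8 starts after LAB5 ends.
Overlapping pairs: LAB1 & LAB2, LAB1 & LAB4, LAB2 & LAB4, LAB3 & LAB7 — 4 in total.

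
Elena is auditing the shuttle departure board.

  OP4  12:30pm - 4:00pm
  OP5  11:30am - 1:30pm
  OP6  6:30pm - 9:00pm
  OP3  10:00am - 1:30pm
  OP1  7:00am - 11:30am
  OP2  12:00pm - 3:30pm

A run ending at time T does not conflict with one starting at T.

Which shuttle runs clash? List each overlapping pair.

Sorted by start: OP1, OP3, OP5, OP2, OP4, OP6.
OP3 starts before OP1 ends → OP1 and OP3 overlap.
OP5 starts exactly when OP1 ends (back-to-back, no overlap), so OP1 has no further overlaps.
OP5 starts before OP3 ends → OP3 and OP5 overlap.
OP2 starts before OP3 ends → OP3 and OP2 overlap.
OP4 starts before OP3 ends → OP3 and OP4 overlap.
OP6 starts after OP3 ends.
OP2 starts before OP5 ends → OP5 and OP2 overlap.
OP4 starts before OP5 ends → OP5 and OP4 overlap.
OP6 starts after OP5 ends.
OP4 starts before OP2 ends → OP2 and OP4 overlap.
OP6 starts after OP2 ends.
OP6 starts after OP4 ends.

OP1 & OP3, OP2 & OP3, OP2 & OP4, OP2 & OP5, OP3 & OP4, OP3 & OP5, OP4 & OP5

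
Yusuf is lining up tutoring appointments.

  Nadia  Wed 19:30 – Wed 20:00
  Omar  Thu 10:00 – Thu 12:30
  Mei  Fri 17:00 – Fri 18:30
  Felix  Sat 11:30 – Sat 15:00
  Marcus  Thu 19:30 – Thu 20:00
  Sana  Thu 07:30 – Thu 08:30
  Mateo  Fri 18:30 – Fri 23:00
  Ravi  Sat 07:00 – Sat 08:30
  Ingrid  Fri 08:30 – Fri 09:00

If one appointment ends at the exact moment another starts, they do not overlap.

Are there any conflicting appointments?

No

Sorted by start: Nadia, Sana, Omar, Marcus, Ingrid, Mei, Mateo, Ravi, Felix.
Sana starts after Nadia ends; Nadia is clear from here.
Omar starts after Sana ends; Sana is clear from here.
Marcus starts after Omar ends; Omar is clear from here.
Ingrid starts after Marcus ends; Marcus is clear from here.
Mei starts after Ingrid ends; Ingrid is clear from here.
Mateo starts exactly when Mei ends (back-to-back, no overlap); Mei is clear from here.
Ravi starts after Mateo ends; Mateo is clear from here.
Felix starts after Ravi ends.
Every pair is clear; the schedule has no overlaps.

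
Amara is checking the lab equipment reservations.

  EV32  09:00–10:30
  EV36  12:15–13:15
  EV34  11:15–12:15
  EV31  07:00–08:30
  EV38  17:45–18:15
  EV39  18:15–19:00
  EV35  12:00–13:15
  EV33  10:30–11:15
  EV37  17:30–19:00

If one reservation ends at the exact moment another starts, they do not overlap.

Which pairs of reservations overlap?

Sorted by start: EV31, EV32, EV33, EV34, EV35, EV36, EV37, EV38, EV39.
EV32 starts after EV31 ends — done with EV31.
EV33 starts exactly when EV32 ends (back-to-back, no overlap) — done with EV32.
EV34 starts exactly when EV33 ends (back-to-back, no overlap) — done with EV33.
EV35 starts before EV34 ends → EV34 and EV35 overlap.
EV36 starts exactly when EV34 ends (back-to-back, no overlap) — done with EV34.
EV36 starts before EV35 ends → EV35 and EV36 overlap.
EV37 starts after EV35 ends — done with EV35.
EV37 starts after EV36 ends — done with EV36.
EV38 starts before EV37 ends → EV37 and EV38 overlap.
EV39 starts before EV37 ends → EV37 and EV39 overlap.
EV39 starts exactly when EV38 ends (back-to-back, no overlap).

EV34 & EV35, EV35 & EV36, EV37 & EV38, EV37 & EV39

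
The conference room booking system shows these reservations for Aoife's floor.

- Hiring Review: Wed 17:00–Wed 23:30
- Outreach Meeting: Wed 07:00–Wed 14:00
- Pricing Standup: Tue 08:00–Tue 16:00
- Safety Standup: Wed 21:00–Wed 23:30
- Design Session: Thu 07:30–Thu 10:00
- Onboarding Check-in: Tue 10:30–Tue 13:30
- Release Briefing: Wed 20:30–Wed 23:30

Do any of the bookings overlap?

Sorted by start: Pricing Standup, Onboarding Check-in, Outreach Meeting, Hiring Review, Release Briefing, Safety Standup, Design Session.
Onboarding Check-in starts before Pricing Standup ends → Pricing Standup and Onboarding Check-in overlap.
That's a conflict, so the schedule is not conflict-free.

Yes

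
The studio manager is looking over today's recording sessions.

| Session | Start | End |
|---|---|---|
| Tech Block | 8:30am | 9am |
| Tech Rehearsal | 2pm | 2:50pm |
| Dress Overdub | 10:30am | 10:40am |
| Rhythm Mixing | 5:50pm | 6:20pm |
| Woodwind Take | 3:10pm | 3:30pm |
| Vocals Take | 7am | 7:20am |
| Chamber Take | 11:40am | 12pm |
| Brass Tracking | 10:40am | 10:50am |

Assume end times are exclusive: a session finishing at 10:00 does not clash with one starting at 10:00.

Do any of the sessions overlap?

No

Sorted by start: Vocals Take, Tech Block, Dress Overdub, Brass Tracking, Chamber Take, Tech Rehearsal, Woodwind Take, Rhythm Mixing.
Tech Block starts after Vocals Take ends — done with Vocals Take.
Dress Overdub starts after Tech Block ends — done with Tech Block.
Brass Tracking starts exactly when Dress Overdub ends (back-to-back, no overlap) — done with Dress Overdub.
Chamber Take starts after Brass Tracking ends — done with Brass Tracking.
Tech Rehearsal starts after Chamber Take ends — done with Chamber Take.
Woodwind Take starts after Tech Rehearsal ends — done with Tech Rehearsal.
Rhythm Mixing starts after Woodwind Take ends.
Every pair is clear; the schedule has no overlaps.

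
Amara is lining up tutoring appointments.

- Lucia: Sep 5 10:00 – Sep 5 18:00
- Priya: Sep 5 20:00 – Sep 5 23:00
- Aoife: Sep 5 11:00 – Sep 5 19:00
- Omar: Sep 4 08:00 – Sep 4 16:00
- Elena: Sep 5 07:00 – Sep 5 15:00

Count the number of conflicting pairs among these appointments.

Sorted by start: Omar, Elena, Lucia, Aoife, Priya.
Elena starts after Omar ends, so nothing later overlaps Omar either.
Lucia starts before Elena ends → Elena and Lucia overlap.
Aoife starts before Elena ends → Elena and Aoife overlap.
Priya starts after Elena ends.
Aoife starts before Lucia ends → Lucia and Aoife overlap.
Priya starts after Lucia ends.
Priya starts after Aoife ends.
Overlapping pairs: Aoife & Elena, Aoife & Lucia, Elena & Lucia — 3 in total.

3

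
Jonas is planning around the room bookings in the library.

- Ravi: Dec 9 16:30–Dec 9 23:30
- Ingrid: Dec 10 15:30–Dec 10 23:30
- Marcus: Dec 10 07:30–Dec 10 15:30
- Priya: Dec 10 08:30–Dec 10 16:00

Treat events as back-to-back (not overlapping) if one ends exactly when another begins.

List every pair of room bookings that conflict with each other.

Sorted by start: Ravi, Marcus, Priya, Ingrid.
Marcus starts after Ravi ends; Ravi is clear from here.
Priya starts before Marcus ends → Marcus and Priya overlap.
Ingrid starts exactly when Marcus ends (back-to-back, no overlap).
Ingrid starts before Priya ends → Priya and Ingrid overlap.

Ingrid & Priya, Marcus & Priya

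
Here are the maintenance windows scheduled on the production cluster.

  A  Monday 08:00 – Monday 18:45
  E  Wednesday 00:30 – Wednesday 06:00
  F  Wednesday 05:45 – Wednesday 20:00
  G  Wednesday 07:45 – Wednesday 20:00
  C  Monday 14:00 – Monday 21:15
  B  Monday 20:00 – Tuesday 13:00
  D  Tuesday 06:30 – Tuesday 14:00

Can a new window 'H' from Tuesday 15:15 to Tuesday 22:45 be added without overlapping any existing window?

A: ends Monday 18:45 at or before H starts Tuesday 15:15 → clear.
C: ends Monday 21:15 at or before H starts Tuesday 15:15 → clear.
B: ends Tuesday 13:00 at or before H starts Tuesday 15:15 → clear.
D: ends Tuesday 14:00 at or before H starts Tuesday 15:15 → clear.
E: starts Wednesday 00:30 at or after H ends Tuesday 22:45 → clear.
F: starts Wednesday 05:45 at or after H ends Tuesday 22:45 → clear.
G: starts Wednesday 07:45 at or after H ends Tuesday 22:45 → clear.

Yes — the slot is free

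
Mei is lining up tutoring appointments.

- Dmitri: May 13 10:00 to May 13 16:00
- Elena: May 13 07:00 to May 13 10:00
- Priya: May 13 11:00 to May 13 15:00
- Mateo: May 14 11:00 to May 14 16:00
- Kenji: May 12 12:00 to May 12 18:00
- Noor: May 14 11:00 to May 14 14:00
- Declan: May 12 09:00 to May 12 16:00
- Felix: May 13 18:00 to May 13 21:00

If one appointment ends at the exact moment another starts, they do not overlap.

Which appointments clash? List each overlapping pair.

Declan & Kenji, Dmitri & Priya, Mateo & Noor

Sorted by start: Declan, Kenji, Elena, Dmitri, Priya, Felix, Mateo, Noor.
Kenji starts before Declan ends → Declan and Kenji overlap.
Elena starts after Declan ends, so Declan has no further overlaps.
Elena starts after Kenji ends, so Kenji has no further overlaps.
Dmitri starts exactly when Elena ends (back-to-back, no overlap), so Elena has no further overlaps.
Priya starts before Dmitri ends → Dmitri and Priya overlap.
Felix starts after Dmitri ends, so Dmitri has no further overlaps.
Felix starts after Priya ends, so Priya has no further overlaps.
Mateo starts after Felix ends, so Felix has no further overlaps.
Noor starts before Mateo ends → Mateo and Noor overlap.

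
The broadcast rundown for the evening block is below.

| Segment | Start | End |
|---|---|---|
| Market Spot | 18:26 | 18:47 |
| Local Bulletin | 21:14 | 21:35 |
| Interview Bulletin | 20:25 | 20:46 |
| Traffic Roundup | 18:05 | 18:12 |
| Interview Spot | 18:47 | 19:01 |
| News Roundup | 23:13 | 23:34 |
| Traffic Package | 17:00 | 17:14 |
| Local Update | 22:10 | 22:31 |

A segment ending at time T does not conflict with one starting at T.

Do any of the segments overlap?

Sorted by start: Traffic Package, Traffic Roundup, Market Spot, Interview Spot, Interview Bulletin, Local Bulletin, Local Update, News Roundup.
Traffic Roundup starts after Traffic Package ends; Traffic Package is clear from here.
Market Spot starts after Traffic Roundup ends; Traffic Roundup is clear from here.
Interview Spot starts exactly when Market Spot ends (back-to-back, no overlap); Market Spot is clear from here.
Interview Bulletin starts after Interview Spot ends; Interview Spot is clear from here.
Local Bulletin starts after Interview Bulletin ends; Interview Bulletin is clear from here.
Local Update starts after Local Bulletin ends; Local Bulletin is clear from here.
News Roundup starts after Local Update ends.
Every pair is clear; the schedule has no overlaps.

No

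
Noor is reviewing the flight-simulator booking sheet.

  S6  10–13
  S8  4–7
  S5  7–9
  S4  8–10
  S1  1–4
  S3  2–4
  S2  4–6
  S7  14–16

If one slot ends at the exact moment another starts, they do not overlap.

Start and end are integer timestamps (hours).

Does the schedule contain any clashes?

Yes

Sorted by start: S1, S3, S2, S8, S5, S4, S6, S7.
S3 starts before S1 ends → S1 and S3 overlap.
That's a conflict, so the schedule is not conflict-free.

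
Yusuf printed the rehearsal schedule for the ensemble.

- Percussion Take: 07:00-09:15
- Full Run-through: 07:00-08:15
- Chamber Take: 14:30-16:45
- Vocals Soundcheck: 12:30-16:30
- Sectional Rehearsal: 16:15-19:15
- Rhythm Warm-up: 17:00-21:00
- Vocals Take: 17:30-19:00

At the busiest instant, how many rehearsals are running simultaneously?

Sort all start/end points and keep a running count:
07:00 start Full Run-through → 1
07:00 start Percussion Take → 2
08:15 end Full Run-through → 1
09:15 end Percussion Take → 0
12:30 start Vocals Soundcheck → 1
14:30 start Chamber Take → 2
16:15 start Sectional Rehearsal → 3
16:30 end Vocals Soundcheck → 2
16:45 end Chamber Take → 1
17:00 start Rhythm Warm-up → 2
17:30 start Vocals Take → 3
19:00 end Vocals Take → 2
19:15 end Sectional Rehearsal → 1
21:00 end Rhythm Warm-up → 0
Peak is 3, at 16:15 (Chamber Take, Sectional Rehearsal, Vocals Soundcheck).

3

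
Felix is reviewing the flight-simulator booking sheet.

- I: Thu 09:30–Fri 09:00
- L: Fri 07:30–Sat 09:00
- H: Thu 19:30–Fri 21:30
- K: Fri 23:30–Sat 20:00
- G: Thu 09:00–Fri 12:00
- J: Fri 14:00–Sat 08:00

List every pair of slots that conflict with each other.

Sorted by start: G, I, H, L, J, K.
I starts before G ends → G and I overlap.
H starts before G ends → G and H overlap.
L starts before G ends → G and L overlap.
J starts after G ends — done with G.
H starts before I ends → I and H overlap.
L starts before I ends → I and L overlap.
J starts after I ends — done with I.
L starts before H ends → H and L overlap.
J starts before H ends → H and J overlap.
K starts after H ends.
J starts before L ends → L and J overlap.
K starts before L ends → L and K overlap.
K starts before J ends → J and K overlap.

G & H, G & I, G & L, H & I, H & J, H & L, I & L, J & K, J & L, K & L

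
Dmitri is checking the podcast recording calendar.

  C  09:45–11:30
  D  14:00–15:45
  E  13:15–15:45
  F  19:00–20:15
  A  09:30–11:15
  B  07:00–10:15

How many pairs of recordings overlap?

Sorted by start: B, A, C, E, D, F.
A starts before B ends → B and A overlap.
C starts before B ends → B and C overlap.
E starts after B ends, so nothing later overlaps B either.
C starts before A ends → A and C overlap.
E starts after A ends, so nothing later overlaps A either.
E starts after C ends, so nothing later overlaps C either.
D starts before E ends → E and D overlap.
F starts after E ends.
F starts after D ends.
Overlapping pairs: A & B, A & C, B & C, D & E — 4 in total.

4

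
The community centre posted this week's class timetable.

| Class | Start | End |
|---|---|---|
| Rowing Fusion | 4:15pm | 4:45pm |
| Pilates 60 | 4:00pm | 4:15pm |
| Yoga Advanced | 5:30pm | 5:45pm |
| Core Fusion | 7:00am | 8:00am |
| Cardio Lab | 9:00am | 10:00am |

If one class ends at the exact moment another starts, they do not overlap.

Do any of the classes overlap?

No

Check each pair: they overlap iff neither finishes before the other starts.
Sorted by start: Core Fusion, Cardio Lab, Pilates 60, Rowing Fusion, Yoga Advanced.
Cardio Lab starts after Core Fusion ends; Core Fusion is clear from here.
Pilates 60 starts after Cardio Lab ends; Cardio Lab is clear from here.
Rowing Fusion starts exactly when Pilates 60 ends (back-to-back, no overlap); Pilates 60 is clear from here.
Yoga Advanced starts after Rowing Fusion ends.
Every pair is clear; the schedule has no overlaps.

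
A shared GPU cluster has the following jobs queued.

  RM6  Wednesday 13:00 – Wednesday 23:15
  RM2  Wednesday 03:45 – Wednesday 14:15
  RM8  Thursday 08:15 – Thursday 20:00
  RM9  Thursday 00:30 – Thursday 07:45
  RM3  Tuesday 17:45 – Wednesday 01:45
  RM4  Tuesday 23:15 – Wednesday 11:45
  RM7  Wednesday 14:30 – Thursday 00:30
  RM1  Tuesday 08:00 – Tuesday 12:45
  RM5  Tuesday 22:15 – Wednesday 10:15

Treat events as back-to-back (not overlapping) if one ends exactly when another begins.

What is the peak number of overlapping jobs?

3

Sweep the timeline, counting +1 at each start and −1 at each end (ends before starts at a tie):
Tuesday 08:00 start RM1 → 1
Tuesday 12:45 end RM1 → 0
Tuesday 17:45 start RM3 → 1
Tuesday 22:15 start RM5 → 2
Tuesday 23:15 start RM4 → 3
Wednesday 01:45 end RM3 → 2
Wednesday 03:45 start RM2 → 3
Wednesday 10:15 end RM5 → 2
Wednesday 11:45 end RM4 → 1
Wednesday 13:00 start RM6 → 2
Wednesday 14:15 end RM2 → 1
Wednesday 14:30 start RM7 → 2
Wednesday 23:15 end RM6 → 1
Thursday 00:30 end RM7 → 0
Thursday 00:30 start RM9 → 1
Thursday 07:45 end RM9 → 0
Thursday 08:15 start RM8 → 1
Thursday 20:00 end RM8 → 0
Peak is 3, at Tuesday 23:15 (RM3, RM4, RM5).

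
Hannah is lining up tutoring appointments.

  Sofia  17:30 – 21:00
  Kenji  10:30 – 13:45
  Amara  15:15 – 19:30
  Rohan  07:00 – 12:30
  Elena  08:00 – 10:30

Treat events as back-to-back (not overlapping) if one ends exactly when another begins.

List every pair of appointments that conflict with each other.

Sorted by start: Rohan, Elena, Kenji, Amara, Sofia.
Elena starts before Rohan ends → Rohan and Elena overlap.
Kenji starts before Rohan ends → Rohan and Kenji overlap.
Amara starts after Rohan ends; Rohan is clear from here.
Kenji starts exactly when Elena ends (back-to-back, no overlap); Elena is clear from here.
Amara starts after Kenji ends; Kenji is clear from here.
Sofia starts before Amara ends → Amara and Sofia overlap.

Amara & Sofia, Elena & Rohan, Kenji & Rohan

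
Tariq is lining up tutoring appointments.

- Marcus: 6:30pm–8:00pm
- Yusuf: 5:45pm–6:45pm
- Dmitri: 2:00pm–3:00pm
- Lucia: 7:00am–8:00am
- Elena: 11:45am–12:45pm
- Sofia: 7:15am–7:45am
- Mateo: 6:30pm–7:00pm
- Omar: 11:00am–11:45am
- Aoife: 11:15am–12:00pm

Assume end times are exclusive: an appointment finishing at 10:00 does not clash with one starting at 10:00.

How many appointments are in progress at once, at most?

3

Walk through starts and ends in time order (an end at T is processed before a start at T):
7:00am start Lucia → 1
7:15am start Sofia → 2
7:45am end Sofia → 1
8:00am end Lucia → 0
11:00am start Omar → 1
11:15am start Aoife → 2
11:45am end Omar → 1
11:45am start Elena → 2
12:00pm end Aoife → 1
12:45pm end Elena → 0
2:00pm start Dmitri → 1
3:00pm end Dmitri → 0
5:45pm start Yusuf → 1
6:30pm start Marcus → 2
6:30pm start Mateo → 3
6:45pm end Yusuf → 2
7:00pm end Mateo → 1
8:00pm end Marcus → 0
Peak is 3, at 6:30pm (Marcus, Mateo, Yusuf).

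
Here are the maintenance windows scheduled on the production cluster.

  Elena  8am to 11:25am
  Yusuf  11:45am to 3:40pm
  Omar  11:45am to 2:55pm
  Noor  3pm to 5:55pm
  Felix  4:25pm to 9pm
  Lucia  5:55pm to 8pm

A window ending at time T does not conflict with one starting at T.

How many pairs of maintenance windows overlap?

4

Check each pair: they overlap iff neither finishes before the other starts.
Sorted by start: Elena, Yusuf, Omar, Noor, Felix, Lucia.
Yusuf starts after Elena ends — done with Elena.
Omar starts before Yusuf ends → Yusuf and Omar overlap.
Noor starts before Yusuf ends → Yusuf and Noor overlap.
Felix starts after Yusuf ends — done with Yusuf.
Noor starts after Omar ends — done with Omar.
Felix starts before Noor ends → Noor and Felix overlap.
Lucia starts exactly when Noor ends (back-to-back, no overlap).
Lucia starts before Felix ends → Felix and Lucia overlap.
Overlapping pairs: Felix & Lucia, Felix & Noor, Noor & Yusuf, Omar & Yusuf — 4 in total.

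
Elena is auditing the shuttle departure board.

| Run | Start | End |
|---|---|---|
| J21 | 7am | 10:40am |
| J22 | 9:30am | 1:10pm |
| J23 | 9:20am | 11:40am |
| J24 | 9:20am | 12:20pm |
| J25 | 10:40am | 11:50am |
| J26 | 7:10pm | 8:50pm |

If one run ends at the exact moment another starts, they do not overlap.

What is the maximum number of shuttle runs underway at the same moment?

4

Walk through starts and ends in time order (an end at T is processed before a start at T):
7am start J21 → 1
9:20am start J23 → 2
9:20am start J24 → 3
9:30am start J22 → 4
10:40am end J21 → 3
10:40am start J25 → 4
11:40am end J23 → 3
11:50am end J25 → 2
12:20pm end J24 → 1
1:10pm end J22 → 0
7:10pm start J26 → 1
8:50pm end J26 → 0
Peak is 4, at 9:30am (J21, J22, J23, J24).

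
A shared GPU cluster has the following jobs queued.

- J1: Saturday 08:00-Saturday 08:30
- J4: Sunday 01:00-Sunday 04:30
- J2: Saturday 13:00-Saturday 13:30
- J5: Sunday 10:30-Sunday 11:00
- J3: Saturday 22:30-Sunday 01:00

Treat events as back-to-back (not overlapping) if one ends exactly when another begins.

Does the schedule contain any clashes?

No

Sorted by start: J1, J2, J3, J4, J5.
J2 starts after J1 ends, so nothing later overlaps J1 either.
J3 starts after J2 ends, so nothing later overlaps J2 either.
J4 starts exactly when J3 ends (back-to-back, no overlap), so nothing later overlaps J3 either.
J5 starts after J4 ends.
Every pair is clear; the schedule has no overlaps.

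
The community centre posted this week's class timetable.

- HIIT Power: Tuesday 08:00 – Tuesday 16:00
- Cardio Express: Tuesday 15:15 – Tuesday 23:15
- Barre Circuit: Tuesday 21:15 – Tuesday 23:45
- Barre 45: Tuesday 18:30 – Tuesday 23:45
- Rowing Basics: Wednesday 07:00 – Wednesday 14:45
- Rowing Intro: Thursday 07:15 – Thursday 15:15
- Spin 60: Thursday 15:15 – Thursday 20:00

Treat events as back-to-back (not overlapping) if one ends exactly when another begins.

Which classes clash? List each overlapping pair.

Sorted by start: HIIT Power, Cardio Express, Barre 45, Barre Circuit, Rowing Basics, Rowing Intro, Spin 60.
Cardio Express starts before HIIT Power ends → HIIT Power and Cardio Express overlap.
Barre 45 starts after HIIT Power ends; HIIT Power is clear from here.
Barre 45 starts before Cardio Express ends → Cardio Express and Barre 45 overlap.
Barre Circuit starts before Cardio Express ends → Cardio Express and Barre Circuit overlap.
Rowing Basics starts after Cardio Express ends; Cardio Express is clear from here.
Barre Circuit starts before Barre 45 ends → Barre 45 and Barre Circuit overlap.
Rowing Basics starts after Barre 45 ends; Barre 45 is clear from here.
Rowing Basics starts after Barre Circuit ends; Barre Circuit is clear from here.
Rowing Intro starts after Rowing Basics ends; Rowing Basics is clear from here.
Spin 60 starts exactly when Rowing Intro ends (back-to-back, no overlap).

Barre 45 & Barre Circuit, Barre 45 & Cardio Express, Barre Circuit & Cardio Express, Cardio Express & HIIT Power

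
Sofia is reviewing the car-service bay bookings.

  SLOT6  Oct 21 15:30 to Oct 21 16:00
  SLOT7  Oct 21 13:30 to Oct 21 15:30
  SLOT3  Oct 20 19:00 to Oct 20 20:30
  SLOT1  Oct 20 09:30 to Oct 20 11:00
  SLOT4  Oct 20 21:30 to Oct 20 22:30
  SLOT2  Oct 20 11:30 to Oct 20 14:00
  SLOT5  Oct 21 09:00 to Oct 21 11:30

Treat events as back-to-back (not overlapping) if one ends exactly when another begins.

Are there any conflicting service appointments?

Sorted by start: SLOT1, SLOT2, SLOT3, SLOT4, SLOT5, SLOT7, SLOT6.
SLOT2 starts after SLOT1 ends, so SLOT1 has no further overlaps.
SLOT3 starts after SLOT2 ends, so SLOT2 has no further overlaps.
SLOT4 starts after SLOT3 ends, so SLOT3 has no further overlaps.
SLOT5 starts after SLOT4 ends, so SLOT4 has no further overlaps.
SLOT7 starts after SLOT5 ends, so SLOT5 has no further overlaps.
SLOT6 starts exactly when SLOT7 ends (back-to-back, no overlap).
Every pair is clear; the schedule has no overlaps.

No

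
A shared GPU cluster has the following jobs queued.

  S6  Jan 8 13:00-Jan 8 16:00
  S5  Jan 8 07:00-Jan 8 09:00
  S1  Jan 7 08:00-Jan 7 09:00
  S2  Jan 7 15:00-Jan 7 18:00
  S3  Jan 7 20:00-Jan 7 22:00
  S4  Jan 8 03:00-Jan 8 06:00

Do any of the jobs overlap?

Sorted by start: S1, S2, S3, S4, S5, S6.
S2 starts after S1 ends, so S1 has no further overlaps.
S3 starts after S2 ends, so S2 has no further overlaps.
S4 starts after S3 ends, so S3 has no further overlaps.
S5 starts after S4 ends, so S4 has no further overlaps.
S6 starts after S5 ends.
Every pair is clear; the schedule has no overlaps.

No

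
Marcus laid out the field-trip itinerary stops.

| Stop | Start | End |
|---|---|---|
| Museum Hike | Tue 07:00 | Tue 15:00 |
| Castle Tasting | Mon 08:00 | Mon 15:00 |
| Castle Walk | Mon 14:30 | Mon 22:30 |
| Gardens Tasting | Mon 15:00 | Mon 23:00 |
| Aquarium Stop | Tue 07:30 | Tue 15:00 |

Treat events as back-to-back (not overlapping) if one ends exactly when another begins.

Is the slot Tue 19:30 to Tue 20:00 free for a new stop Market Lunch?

Yes — the slot is free

Castle Tasting: ends Mon 15:00 at or before Market Lunch starts Tue 19:30 → clear.
Castle Walk: ends Mon 22:30 at or before Market Lunch starts Tue 19:30 → clear.
Gardens Tasting: ends Mon 23:00 at or before Market Lunch starts Tue 19:30 → clear.
Museum Hike: ends Tue 15:00 at or before Market Lunch starts Tue 19:30 → clear.
Aquarium Stop: ends Tue 15:00 at or before Market Lunch starts Tue 19:30 → clear.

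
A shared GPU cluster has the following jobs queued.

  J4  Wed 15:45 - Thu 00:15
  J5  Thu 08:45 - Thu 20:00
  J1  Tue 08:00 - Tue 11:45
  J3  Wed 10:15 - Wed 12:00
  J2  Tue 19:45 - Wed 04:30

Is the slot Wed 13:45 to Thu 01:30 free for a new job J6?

No — it overlaps J4

J1: ends Tue 11:45 at or before J6 starts Wed 13:45 → clear.
J2: ends Wed 04:30 at or before J6 starts Wed 13:45 → clear.
J3: ends Wed 12:00 at or before J6 starts Wed 13:45 → clear.
J4: starts Wed 15:45 before J6 ends Thu 01:30, and ends Thu 00:15 after J6 starts Wed 13:45 → overlap.
J5: starts Thu 08:45 at or after J6 ends Thu 01:30 → clear.
J6 overlaps J4.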